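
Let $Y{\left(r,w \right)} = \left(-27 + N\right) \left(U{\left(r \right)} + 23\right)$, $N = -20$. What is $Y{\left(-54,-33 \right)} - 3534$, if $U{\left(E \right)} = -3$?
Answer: $-4474$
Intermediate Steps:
$Y{\left(r,w \right)} = -940$ ($Y{\left(r,w \right)} = \left(-27 - 20\right) \left(-3 + 23\right) = \left(-47\right) 20 = -940$)
$Y{\left(-54,-33 \right)} - 3534 = -940 - 3534 = -4474$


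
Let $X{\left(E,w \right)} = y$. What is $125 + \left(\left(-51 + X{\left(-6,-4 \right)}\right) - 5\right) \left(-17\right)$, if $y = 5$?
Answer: $992$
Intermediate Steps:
$X{\left(E,w \right)} = 5$
$125 + \left(\left(-51 + X{\left(-6,-4 \right)}\right) - 5\right) \left(-17\right) = 125 + \left(\left(-51 + 5\right) - 5\right) \left(-17\right) = 125 + \left(-46 - 5\right) \left(-17\right) = 125 - -867 = 125 + 867 = 992$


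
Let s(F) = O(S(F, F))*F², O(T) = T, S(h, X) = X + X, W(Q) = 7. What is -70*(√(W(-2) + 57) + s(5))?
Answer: -18060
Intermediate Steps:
S(h, X) = 2*X
s(F) = 2*F³ (s(F) = (2*F)*F² = 2*F³)
-70*(√(W(-2) + 57) + s(5)) = -70*(√(7 + 57) + 2*5³) = -70*(√64 + 2*125) = -70*(8 + 250) = -70*258 = -18060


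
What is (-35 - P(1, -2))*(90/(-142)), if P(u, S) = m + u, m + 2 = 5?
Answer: 1755/71 ≈ 24.718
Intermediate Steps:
m = 3 (m = -2 + 5 = 3)
P(u, S) = 3 + u
(-35 - P(1, -2))*(90/(-142)) = (-35 - (3 + 1))*(90/(-142)) = (-35 - 1*4)*(90*(-1/142)) = (-35 - 4)*(-45/71) = -39*(-45/71) = 1755/71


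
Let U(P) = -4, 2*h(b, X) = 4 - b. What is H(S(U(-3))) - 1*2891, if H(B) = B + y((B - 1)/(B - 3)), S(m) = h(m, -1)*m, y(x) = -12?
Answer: -2919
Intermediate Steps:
h(b, X) = 2 - b/2 (h(b, X) = (4 - b)/2 = 2 - b/2)
S(m) = m*(2 - m/2) (S(m) = (2 - m/2)*m = m*(2 - m/2))
H(B) = -12 + B (H(B) = B - 12 = -12 + B)
H(S(U(-3))) - 1*2891 = (-12 + (1/2)*(-4)*(4 - 1*(-4))) - 1*2891 = (-12 + (1/2)*(-4)*(4 + 4)) - 2891 = (-12 + (1/2)*(-4)*8) - 2891 = (-12 - 16) - 2891 = -28 - 2891 = -2919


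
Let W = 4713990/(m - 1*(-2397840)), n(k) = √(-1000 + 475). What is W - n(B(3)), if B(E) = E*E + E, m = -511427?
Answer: 4713990/1886413 - 5*I*√21 ≈ 2.4989 - 22.913*I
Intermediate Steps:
B(E) = E + E² (B(E) = E² + E = E + E²)
n(k) = 5*I*√21 (n(k) = √(-525) = 5*I*√21)
W = 4713990/1886413 (W = 4713990/(-511427 - 1*(-2397840)) = 4713990/(-511427 + 2397840) = 4713990/1886413 ≈ 2.4989)
W - n(B(3)) = 4713990/1886413 - 5*I*√21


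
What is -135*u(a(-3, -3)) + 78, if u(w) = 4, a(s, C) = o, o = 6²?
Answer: -462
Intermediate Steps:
o = 36
a(s, C) = 36
-135*u(a(-3, -3)) + 78 = -135*4 + 78 = -540 + 78 = -462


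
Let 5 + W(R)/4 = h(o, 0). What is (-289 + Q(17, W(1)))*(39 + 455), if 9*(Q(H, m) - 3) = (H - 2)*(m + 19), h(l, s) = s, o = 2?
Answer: -426322/3 ≈ -1.4211e+5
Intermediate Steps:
W(R) = -20 (W(R) = -20 + 4*0 = -20 + 0 = -20)
Q(H, m) = 3 + (-2 + H)*(19 + m)/9 (Q(H, m) = 3 + ((H - 2)*(m + 19))/9 = 3 + ((-2 + H)*(19 + m))/9 = 3 + (-2 + H)*(19 + m)/9)
(-289 + Q(17, W(1)))*(39 + 455) = (-289 + (-11/9 - 2/9*(-20) + (19/9)*17 + (⅑)*17*(-20)))*(39 + 455) = (-289 + (-11/9 + 40/9 + 323/9 - 340/9))*494 = (-289 + 4/3)*494 = -863/3*494 = -426322/3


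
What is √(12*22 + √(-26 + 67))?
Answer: √(264 + √41) ≈ 16.444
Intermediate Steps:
√(12*22 + √(-26 + 67)) = √(264 + √41)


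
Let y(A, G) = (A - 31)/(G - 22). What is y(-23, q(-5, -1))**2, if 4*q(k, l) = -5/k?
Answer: 5184/841 ≈ 6.1641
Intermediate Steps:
q(k, l) = -5/(4*k) (q(k, l) = (-5/k)/4 = -5/(4*k))
y(A, G) = (-31 + A)/(-22 + G)
y(-23, q(-5, -1))**2 = ((-31 - 23)/(-22 - 5/4/(-5)))**2 = (-54/(-22 - 5/4*(-1/5)))**2 = (-54/(-22 + 1/4))**2 = (-54/(-87/4))**2 = (-4/87*(-54))**2 = (72/29)**2 = 5184/841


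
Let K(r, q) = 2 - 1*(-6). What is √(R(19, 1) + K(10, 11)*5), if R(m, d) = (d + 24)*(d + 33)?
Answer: √890 ≈ 29.833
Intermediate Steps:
K(r, q) = 8 (K(r, q) = 2 + 6 = 8)
R(m, d) = (24 + d)*(33 + d)
√(R(19, 1) + K(10, 11)*5) = √((792 + 1² + 57*1) + 8*5) = √((792 + 1 + 57) + 40) = √(850 + 40) = √890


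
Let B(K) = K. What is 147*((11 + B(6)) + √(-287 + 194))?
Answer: 2499 + 147*I*√93 ≈ 2499.0 + 1417.6*I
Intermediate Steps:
147*((11 + B(6)) + √(-287 + 194)) = 147*((11 + 6) + √(-287 + 194)) = 147*(17 + √(-93)) = 147*(17 + I*√93) = 2499 + 147*I*√93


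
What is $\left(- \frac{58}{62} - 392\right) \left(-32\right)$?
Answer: $\frac{389792}{31} \approx 12574.0$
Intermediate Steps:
$\left(- \frac{58}{62} - 392\right) \left(-32\right) = \left(\left(-58\right) \frac{1}{62} - 392\right) \left(-32\right) = \left(- \frac{29}{31} - 392\right) \left(-32\right) = \left(- \frac{12181}{31}\right) \left(-32\right) = \frac{389792}{31}$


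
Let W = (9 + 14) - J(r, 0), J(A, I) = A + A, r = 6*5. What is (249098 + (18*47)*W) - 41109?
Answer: 176687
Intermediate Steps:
r = 30
J(A, I) = 2*A
W = -37 (W = (9 + 14) - 2*30 = 23 - 1*60 = 23 - 60 = -37)
(249098 + (18*47)*W) - 41109 = (249098 + (18*47)*(-37)) - 41109 = (249098 + 846*(-37)) - 41109 = (249098 - 31302) - 41109 = 217796 - 41109 = 176687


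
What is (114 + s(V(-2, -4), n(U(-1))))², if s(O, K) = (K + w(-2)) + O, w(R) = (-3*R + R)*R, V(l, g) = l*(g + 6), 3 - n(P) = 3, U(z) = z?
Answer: 10404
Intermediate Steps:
n(P) = 0 (n(P) = 3 - 1*3 = 3 - 3 = 0)
V(l, g) = l*(6 + g)
w(R) = -2*R² (w(R) = (-2*R)*R = -2*R²)
s(O, K) = -8 + K + O (s(O, K) = (K - 2*(-2)²) + O = (K - 2*4) + O = (K - 8) + O = (-8 + K) + O = -8 + K + O)
(114 + s(V(-2, -4), n(U(-1))))² = (114 + (-8 + 0 - 2*(6 - 4)))² = (114 + (-8 + 0 - 2*2))² = (114 + (-8 + 0 - 4))² = (114 - 12)² = 102² = 10404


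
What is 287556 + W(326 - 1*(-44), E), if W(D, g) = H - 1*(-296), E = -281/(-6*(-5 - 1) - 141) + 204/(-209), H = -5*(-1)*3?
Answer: 287867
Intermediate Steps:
H = 15 (H = 5*3 = 15)
E = 37309/21945 (E = -281/(-6*(-6) - 141) + 204*(-1/209) = -281/(36 - 141) - 204/209 = -281/(-105) - 204/209 = -281*(-1/105) - 204/209 = 281/105 - 204/209 = 37309/21945 ≈ 1.7001)
W(D, g) = 311 (W(D, g) = 15 - 1*(-296) = 15 + 296 = 311)
287556 + W(326 - 1*(-44), E) = 287556 + 311 = 287867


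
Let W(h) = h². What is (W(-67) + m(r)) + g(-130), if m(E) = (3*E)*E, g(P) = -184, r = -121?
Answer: 48228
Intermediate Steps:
m(E) = 3*E²
(W(-67) + m(r)) + g(-130) = ((-67)² + 3*(-121)²) - 184 = (4489 + 3*14641) - 184 = (4489 + 43923) - 184 = 48412 - 184 = 48228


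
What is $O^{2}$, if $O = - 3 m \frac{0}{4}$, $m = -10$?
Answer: $0$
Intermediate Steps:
$O = 0$ ($O = \left(-3\right) \left(-10\right) \frac{0}{4} = 30 \cdot 0 \cdot \frac{1}{4} = 30 \cdot 0 = 0$)
$O^{2} = 0^{2} = 0$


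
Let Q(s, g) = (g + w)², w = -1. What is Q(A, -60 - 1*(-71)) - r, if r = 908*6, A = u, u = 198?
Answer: -5348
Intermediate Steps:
A = 198
r = 5448
Q(s, g) = (-1 + g)² (Q(s, g) = (g - 1)² = (-1 + g)²)
Q(A, -60 - 1*(-71)) - r = (-1 + (-60 - 1*(-71)))² - 1*5448 = (-1 + (-60 + 71))² - 5448 = (-1 + 11)² - 5448 = 10² - 5448 = 100 - 5448 = -5348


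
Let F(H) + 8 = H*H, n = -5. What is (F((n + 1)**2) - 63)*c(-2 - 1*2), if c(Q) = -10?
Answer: -1850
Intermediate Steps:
F(H) = -8 + H**2 (F(H) = -8 + H*H = -8 + H**2)
(F((n + 1)**2) - 63)*c(-2 - 1*2) = ((-8 + ((-5 + 1)**2)**2) - 63)*(-10) = ((-8 + ((-4)**2)**2) - 63)*(-10) = ((-8 + 16**2) - 63)*(-10) = ((-8 + 256) - 63)*(-10) = (248 - 63)*(-10) = 185*(-10) = -1850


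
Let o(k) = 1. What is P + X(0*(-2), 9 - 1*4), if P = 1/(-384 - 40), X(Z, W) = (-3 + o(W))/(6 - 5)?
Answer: -849/424 ≈ -2.0024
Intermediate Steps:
X(Z, W) = -2 (X(Z, W) = (-3 + 1)/(6 - 5) = -2/1 = -2*1 = -2)
P = -1/424 (P = 1/(-424) = -1/424 ≈ -0.0023585)
P + X(0*(-2), 9 - 1*4) = -1/424 - 2 = -849/424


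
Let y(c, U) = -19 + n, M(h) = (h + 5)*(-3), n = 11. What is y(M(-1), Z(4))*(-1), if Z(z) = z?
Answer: 8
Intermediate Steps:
M(h) = -15 - 3*h (M(h) = (5 + h)*(-3) = -15 - 3*h)
y(c, U) = -8 (y(c, U) = -19 + 11 = -8)
y(M(-1), Z(4))*(-1) = -8*(-1) = 8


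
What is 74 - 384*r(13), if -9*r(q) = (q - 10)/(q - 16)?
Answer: 94/3 ≈ 31.333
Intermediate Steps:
r(q) = -(-10 + q)/(9*(-16 + q)) (r(q) = -(q - 10)/(9*(q - 16)) = -(-10 + q)/(9*(-16 + q)))
74 - 384*r(13) = 74 - 128*(10 - 1*13)/(3*(-16 + 13)) = 74 - 128*(10 - 13)/(3*(-3)) = 74 - 128*(-1)*(-3)/(3*3) = 74 - 384*⅑ = 74 - 128/3 = 94/3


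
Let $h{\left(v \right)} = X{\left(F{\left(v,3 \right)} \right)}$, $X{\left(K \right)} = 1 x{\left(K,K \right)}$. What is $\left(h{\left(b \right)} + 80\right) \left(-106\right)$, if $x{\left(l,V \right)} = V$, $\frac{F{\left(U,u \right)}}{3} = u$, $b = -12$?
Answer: $-9434$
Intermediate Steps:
$F{\left(U,u \right)} = 3 u$
$X{\left(K \right)} = K$ ($X{\left(K \right)} = 1 K = K$)
$h{\left(v \right)} = 9$ ($h{\left(v \right)} = 3 \cdot 3 = 9$)
$\left(h{\left(b \right)} + 80\right) \left(-106\right) = \left(9 + 80\right) \left(-106\right) = 89 \left(-106\right) = -9434$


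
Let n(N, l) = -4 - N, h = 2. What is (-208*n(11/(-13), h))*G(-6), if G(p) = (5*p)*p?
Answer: 118080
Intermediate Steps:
G(p) = 5*p²
(-208*n(11/(-13), h))*G(-6) = (-208*(-4 - 11/(-13)))*(5*(-6)²) = (-208*(-4 - 11*(-1)/13))*(5*36) = -208*(-4 - 1*(-11/13))*180 = -208*(-4 + 11/13)*180 = -208*(-41/13)*180 = 656*180 = 118080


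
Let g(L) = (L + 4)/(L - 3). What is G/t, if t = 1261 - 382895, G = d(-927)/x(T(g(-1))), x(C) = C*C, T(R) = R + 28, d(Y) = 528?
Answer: -384/206099707 ≈ -1.8632e-6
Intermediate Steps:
g(L) = (4 + L)/(-3 + L)
T(R) = 28 + R
x(C) = C²
G = 8448/11881 (G = 528/((28 + (4 - 1)/(-3 - 1))²) = 528/((28 + 3/(-4))²) = 528/((28 - ¼*3)²) = 528/((28 - ¾)²) = 528/((109/4)²) = 528/(11881/16) = 528*(16/11881) = 8448/11881 ≈ 0.71105)
t = -381634
G/t = (8448/11881)/(-381634) = (8448/11881)*(-1/381634) = -384/206099707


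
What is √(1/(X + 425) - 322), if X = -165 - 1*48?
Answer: I*√3617939/106 ≈ 17.944*I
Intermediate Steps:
X = -213 (X = -165 - 48 = -213)
√(1/(X + 425) - 322) = √(1/(-213 + 425) - 322) = √(1/212 - 322) = √(-68263/212) = I*√3617939/106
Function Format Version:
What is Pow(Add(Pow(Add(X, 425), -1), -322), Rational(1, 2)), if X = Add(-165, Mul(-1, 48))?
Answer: Mul(Rational(1, 106), I, Pow(3617939, Rational(1, 2))) ≈ Mul(17.944, I)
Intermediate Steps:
X = -213 (X = Add(-165, -48) = -213)
Pow(Add(Pow(Add(X, 425), -1), -322), Rational(1, 2)) = Pow(Add(Pow(Add(-213, 425), -1), -322), Rational(1, 2)) = Pow(Add(Pow(212, -1), -322), Rational(1, 2)) = Pow(Add(Rational(1, 212), -322), Rational(1, 2)) = Pow(Rational(-68263, 212), Rational(1, 2)) = Mul(Rational(1, 106), I, Pow(3617939, Rational(1, 2)))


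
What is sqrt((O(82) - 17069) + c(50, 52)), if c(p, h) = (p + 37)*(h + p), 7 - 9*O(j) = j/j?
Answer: I*sqrt(73749)/3 ≈ 90.523*I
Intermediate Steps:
O(j) = 2/3 (O(j) = 7/9 - j/(9*j) = 7/9 - 1/9*1 = 7/9 - 1/9 = 2/3)
c(p, h) = (37 + p)*(h + p)
sqrt((O(82) - 17069) + c(50, 52)) = sqrt((2/3 - 17069) + (50**2 + 37*52 + 37*50 + 52*50)) = sqrt(-51205/3 + (2500 + 1924 + 1850 + 2600)) = sqrt(-51205/3 + 8874) = sqrt(-24583/3) = I*sqrt(73749)/3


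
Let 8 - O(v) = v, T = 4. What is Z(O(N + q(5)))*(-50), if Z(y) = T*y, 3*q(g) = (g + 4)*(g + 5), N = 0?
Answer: 4400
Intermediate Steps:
q(g) = (4 + g)*(5 + g)/3 (q(g) = ((g + 4)*(g + 5))/3 = ((4 + g)*(5 + g))/3 = (4 + g)*(5 + g)/3)
O(v) = 8 - v
Z(y) = 4*y
Z(O(N + q(5)))*(-50) = (4*(8 - (0 + (20/3 + 3*5 + (1/3)*5**2))))*(-50) = (4*(8 - (0 + (20/3 + 15 + (1/3)*25))))*(-50) = (4*(8 - (0 + (20/3 + 15 + 25/3))))*(-50) = (4*(8 - (0 + 30)))*(-50) = (4*(8 - 1*30))*(-50) = (4*(8 - 30))*(-50) = (4*(-22))*(-50) = -88*(-50) = 4400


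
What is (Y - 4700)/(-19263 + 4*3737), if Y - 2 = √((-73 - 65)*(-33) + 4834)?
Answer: 4698/4315 - 2*√2347/4315 ≈ 1.0663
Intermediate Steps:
Y = 2 + 2*√2347 (Y = 2 + √((-73 - 65)*(-33) + 4834) = 2 + √(-138*(-33) + 4834) = 2 + √(4554 + 4834) = 2 + √9388 = 2 + 2*√2347 ≈ 98.892)
(Y - 4700)/(-19263 + 4*3737) = ((2 + 2*√2347) - 4700)/(-19263 + 4*3737) = (-4698 + 2*√2347)/(-19263 + 14948) = (-4698 + 2*√2347)/(-4315) = (-4698 + 2*√2347)*(-1/4315) = 4698/4315 - 2*√2347/4315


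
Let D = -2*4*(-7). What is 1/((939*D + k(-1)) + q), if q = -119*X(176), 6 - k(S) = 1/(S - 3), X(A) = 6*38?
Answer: 4/101833 ≈ 3.9280e-5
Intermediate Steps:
X(A) = 228
D = 56 (D = -8*(-7) = 56)
k(S) = 6 - 1/(-3 + S) (k(S) = 6 - 1/(S - 3) = 6 - 1/(-3 + S))
q = -27132 (q = -119*228 = -27132)
1/((939*D + k(-1)) + q) = 1/((939*56 + (-19 + 6*(-1))/(-3 - 1)) - 27132) = 1/((52584 + (-19 - 6)/(-4)) - 27132) = 1/((52584 - ¼*(-25)) - 27132) = 1/((52584 + 25/4) - 27132) = 1/(210361/4 - 27132) = 1/(101833/4) = 4/101833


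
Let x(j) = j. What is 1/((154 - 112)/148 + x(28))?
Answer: 74/2093 ≈ 0.035356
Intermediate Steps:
1/((154 - 112)/148 + x(28)) = 1/((154 - 112)/148 + 28) = 1/((1/148)*42 + 28) = 1/(21/74 + 28) = 1/(2093/74) = 74/2093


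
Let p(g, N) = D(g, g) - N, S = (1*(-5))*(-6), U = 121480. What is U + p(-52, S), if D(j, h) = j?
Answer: 121398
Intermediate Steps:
S = 30 (S = -5*(-6) = 30)
p(g, N) = g - N
U + p(-52, S) = 121480 + (-52 - 1*30) = 121480 + (-52 - 30) = 121480 - 82 = 121398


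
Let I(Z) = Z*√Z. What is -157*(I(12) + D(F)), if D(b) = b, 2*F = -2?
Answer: 157 - 3768*√3 ≈ -6369.4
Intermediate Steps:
F = -1 (F = (½)*(-2) = -1)
I(Z) = Z^(3/2)
-157*(I(12) + D(F)) = -157*(12^(3/2) - 1) = -157*(24*√3 - 1) = -157*(-1 + 24*√3) = 157 - 3768*√3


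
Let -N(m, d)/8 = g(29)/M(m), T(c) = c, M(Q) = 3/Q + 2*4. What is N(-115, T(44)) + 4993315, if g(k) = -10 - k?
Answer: 4578905735/917 ≈ 4.9934e+6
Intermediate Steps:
M(Q) = 8 + 3/Q (M(Q) = 3/Q + 8 = 8 + 3/Q)
N(m, d) = 312/(8 + 3/m) (N(m, d) = -8*(-10 - 1*29)/(8 + 3/m) = -8*(-10 - 29)/(8 + 3/m) = -(-312)/(8 + 3/m) = 312/(8 + 3/m))
N(-115, T(44)) + 4993315 = 312*(-115)/(3 + 8*(-115)) + 4993315 = 312*(-115)/(3 - 920) + 4993315 = 312*(-115)/(-917) + 4993315 = 312*(-115)*(-1/917) + 4993315 = 35880/917 + 4993315 = 4578905735/917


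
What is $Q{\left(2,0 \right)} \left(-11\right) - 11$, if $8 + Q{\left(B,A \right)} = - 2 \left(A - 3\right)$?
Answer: $11$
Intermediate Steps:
$Q{\left(B,A \right)} = -2 - 2 A$ ($Q{\left(B,A \right)} = -8 - 2 \left(A - 3\right) = -8 - 2 \left(-3 + A\right) = -8 - \left(-6 + 2 A\right) = -2 - 2 A$)
$Q{\left(2,0 \right)} \left(-11\right) - 11 = \left(-2 - 0\right) \left(-11\right) - 11 = \left(-2 + 0\right) \left(-11\right) - 11 = \left(-2\right) \left(-11\right) - 11 = 22 - 11 = 11$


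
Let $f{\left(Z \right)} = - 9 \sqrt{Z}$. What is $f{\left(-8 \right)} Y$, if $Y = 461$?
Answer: $- 8298 i \sqrt{2} \approx - 11735.0 i$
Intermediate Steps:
$f{\left(-8 \right)} Y = - 9 \sqrt{-8} \cdot 461 = - 9 \cdot 2 i \sqrt{2} \cdot 461 = - 18 i \sqrt{2} \cdot 461 = - 8298 i \sqrt{2}$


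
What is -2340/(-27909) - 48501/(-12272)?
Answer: 153592321/38055472 ≈ 4.0360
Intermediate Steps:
-2340/(-27909) - 48501/(-12272) = -2340*(-1/27909) - 48501*(-1/12272) = 260/3101 + 48501/12272 = 153592321/38055472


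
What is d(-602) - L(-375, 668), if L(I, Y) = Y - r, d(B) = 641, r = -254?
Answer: -281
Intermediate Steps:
L(I, Y) = 254 + Y (L(I, Y) = Y - 1*(-254) = Y + 254 = 254 + Y)
d(-602) - L(-375, 668) = 641 - (254 + 668) = 641 - 1*922 = 641 - 922 = -281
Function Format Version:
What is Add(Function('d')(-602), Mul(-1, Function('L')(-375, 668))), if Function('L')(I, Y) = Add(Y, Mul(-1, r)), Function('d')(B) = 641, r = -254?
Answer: -281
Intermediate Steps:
Function('L')(I, Y) = Add(254, Y) (Function('L')(I, Y) = Add(Y, Mul(-1, -254)) = Add(Y, 254) = Add(254, Y))
Add(Function('d')(-602), Mul(-1, Function('L')(-375, 668))) = Add(641, Mul(-1, Add(254, 668))) = Add(641, Mul(-1, 922)) = Add(641, -922) = -281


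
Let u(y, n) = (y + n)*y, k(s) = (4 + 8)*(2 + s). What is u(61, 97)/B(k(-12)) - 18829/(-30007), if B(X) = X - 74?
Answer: -142777320/2910679 ≈ -49.053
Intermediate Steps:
k(s) = 24 + 12*s (k(s) = 12*(2 + s) = 24 + 12*s)
B(X) = -74 + X
u(y, n) = y*(n + y) (u(y, n) = (n + y)*y = y*(n + y))
u(61, 97)/B(k(-12)) - 18829/(-30007) = (61*(97 + 61))/(-74 + (24 + 12*(-12))) - 18829/(-30007) = (61*158)/(-74 + (24 - 144)) - 18829*(-1/30007) = 9638/(-74 - 120) + 18829/30007 = 9638/(-194) + 18829/30007 = 9638*(-1/194) + 18829/30007 = -4819/97 + 18829/30007 = -142777320/2910679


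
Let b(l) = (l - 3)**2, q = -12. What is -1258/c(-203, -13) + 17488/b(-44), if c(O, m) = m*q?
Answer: -25397/172302 ≈ -0.14740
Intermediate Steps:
b(l) = (-3 + l)**2
c(O, m) = -12*m (c(O, m) = m*(-12) = -12*m)
-1258/c(-203, -13) + 17488/b(-44) = -1258/((-12*(-13))) + 17488/((-3 - 44)**2) = -1258/156 + 17488/((-47)**2) = -1258*1/156 + 17488/2209 = -629/78 + 17488*(1/2209) = -629/78 + 17488/2209 = -25397/172302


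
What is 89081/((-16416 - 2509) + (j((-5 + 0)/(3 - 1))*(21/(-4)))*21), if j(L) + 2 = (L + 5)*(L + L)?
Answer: -712648/138611 ≈ -5.1413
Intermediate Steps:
j(L) = -2 + 2*L*(5 + L) (j(L) = -2 + (L + 5)*(L + L) = -2 + (5 + L)*(2*L) = -2 + 2*L*(5 + L))
89081/((-16416 - 2509) + (j((-5 + 0)/(3 - 1))*(21/(-4)))*21) = 89081/((-16416 - 2509) + ((-2 + 2*((-5 + 0)/(3 - 1))² + 10*((-5 + 0)/(3 - 1)))*(21/(-4)))*21) = 89081/(-18925 + ((-2 + 2*(-5/2)² + 10*(-5/2))*(21*(-¼)))*21) = 89081/(-18925 + ((-2 + 2*(-5*½)² + 10*(-5*½))*(-21/4))*21) = 89081/(-18925 + ((-2 + 2*(-5/2)² + 10*(-5/2))*(-21/4))*21) = 89081/(-18925 + ((-2 + 2*(25/4) - 25)*(-21/4))*21) = 89081/(-18925 + ((-2 + 25/2 - 25)*(-21/4))*21) = 89081/(-18925 - 29/2*(-21/4)*21) = 89081/(-18925 + (609/8)*21) = 89081/(-18925 + 12789/8) = 89081/(-138611/8) = 89081*(-8/138611) = -712648/138611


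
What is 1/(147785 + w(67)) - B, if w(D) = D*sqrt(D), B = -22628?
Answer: 494197906541921/21840105462 - 67*sqrt(67)/21840105462 ≈ 22628.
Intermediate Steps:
w(D) = D**(3/2)
1/(147785 + w(67)) - B = 1/(147785 + 67**(3/2)) - 1*(-22628) = 1/(147785 + 67*sqrt(67)) + 22628 = 22628 + 1/(147785 + 67*sqrt(67))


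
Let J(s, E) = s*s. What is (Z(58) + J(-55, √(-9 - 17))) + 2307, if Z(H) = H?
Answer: 5390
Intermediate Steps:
J(s, E) = s²
(Z(58) + J(-55, √(-9 - 17))) + 2307 = (58 + (-55)²) + 2307 = (58 + 3025) + 2307 = 3083 + 2307 = 5390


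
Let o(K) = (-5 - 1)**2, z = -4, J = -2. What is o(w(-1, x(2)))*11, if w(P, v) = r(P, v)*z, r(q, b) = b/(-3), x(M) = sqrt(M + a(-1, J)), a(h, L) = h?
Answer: 396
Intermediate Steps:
x(M) = sqrt(-1 + M) (x(M) = sqrt(M - 1) = sqrt(-1 + M))
r(q, b) = -b/3 (r(q, b) = b*(-1/3) = -b/3)
w(P, v) = 4*v/3 (w(P, v) = -v/3*(-4) = 4*v/3)
o(K) = 36 (o(K) = (-6)**2 = 36)
o(w(-1, x(2)))*11 = 36*11 = 396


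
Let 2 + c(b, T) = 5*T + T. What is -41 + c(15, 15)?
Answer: 47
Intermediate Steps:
c(b, T) = -2 + 6*T (c(b, T) = -2 + (5*T + T) = -2 + 6*T)
-41 + c(15, 15) = -41 + (-2 + 6*15) = -41 + (-2 + 90) = -41 + 88 = 47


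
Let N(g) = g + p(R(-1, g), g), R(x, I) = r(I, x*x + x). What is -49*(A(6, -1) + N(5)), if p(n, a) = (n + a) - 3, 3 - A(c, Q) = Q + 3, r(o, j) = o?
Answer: -637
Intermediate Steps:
A(c, Q) = -Q (A(c, Q) = 3 - (Q + 3) = 3 - (3 + Q) = 3 + (-3 - Q) = -Q)
R(x, I) = I
p(n, a) = -3 + a + n (p(n, a) = (a + n) - 3 = -3 + a + n)
N(g) = -3 + 3*g (N(g) = g + (-3 + g + g) = g + (-3 + 2*g) = -3 + 3*g)
-49*(A(6, -1) + N(5)) = -49*(-1*(-1) + (-3 + 3*5)) = -49*(1 + (-3 + 15)) = -49*(1 + 12) = -49*13 = -637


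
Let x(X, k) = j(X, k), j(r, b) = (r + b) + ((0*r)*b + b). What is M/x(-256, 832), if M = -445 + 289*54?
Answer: 15161/1408 ≈ 10.768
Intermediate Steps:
M = 15161 (M = -445 + 15606 = 15161)
j(r, b) = r + 2*b (j(r, b) = (b + r) + (0*b + b) = (b + r) + (0 + b) = (b + r) + b = r + 2*b)
x(X, k) = X + 2*k
M/x(-256, 832) = 15161/(-256 + 2*832) = 15161/(-256 + 1664) = 15161/1408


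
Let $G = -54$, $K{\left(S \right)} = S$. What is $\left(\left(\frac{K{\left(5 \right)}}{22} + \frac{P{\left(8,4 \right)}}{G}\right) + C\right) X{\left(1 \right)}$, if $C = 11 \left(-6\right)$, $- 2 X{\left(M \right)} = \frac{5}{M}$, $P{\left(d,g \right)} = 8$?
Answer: $\frac{195785}{1188} \approx 164.8$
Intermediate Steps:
$X{\left(M \right)} = - \frac{5}{2 M}$ ($X{\left(M \right)} = - \frac{5 \frac{1}{M}}{2} = - \frac{5}{2 M}$)
$C = -66$
$\left(\left(\frac{K{\left(5 \right)}}{22} + \frac{P{\left(8,4 \right)}}{G}\right) + C\right) X{\left(1 \right)} = \left(\left(\frac{5}{22} + \frac{8}{-54}\right) - 66\right) \left(- \frac{5}{2 \cdot 1}\right) = \left(\left(5 \cdot \frac{1}{22} + 8 \left(- \frac{1}{54}\right)\right) - 66\right) \left(\left(- \frac{5}{2}\right) 1\right) = \left(\left(\frac{5}{22} - \frac{4}{27}\right) - 66\right) \left(- \frac{5}{2}\right) = \left(\frac{47}{594} - 66\right) \left(- \frac{5}{2}\right) = \left(- \frac{39157}{594}\right) \left(- \frac{5}{2}\right) = \frac{195785}{1188}$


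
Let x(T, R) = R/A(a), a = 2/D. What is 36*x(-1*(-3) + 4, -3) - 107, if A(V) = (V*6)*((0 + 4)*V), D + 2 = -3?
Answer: -1081/8 ≈ -135.13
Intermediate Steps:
D = -5 (D = -2 - 3 = -5)
a = -⅖ (a = 2/(-5) = 2*(-⅕) = -⅖ ≈ -0.40000)
A(V) = 24*V² (A(V) = (6*V)*(4*V) = 24*V²)
x(T, R) = 25*R/96 (x(T, R) = R/((24*(-⅖)²)) = R/((24*(4/25))) = R/(96/25) = R*(25/96) = 25*R/96)
36*x(-1*(-3) + 4, -3) - 107 = 36*((25/96)*(-3)) - 107 = 36*(-25/32) - 107 = -225/8 - 107 = -1081/8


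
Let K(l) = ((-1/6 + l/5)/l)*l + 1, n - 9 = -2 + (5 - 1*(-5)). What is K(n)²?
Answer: 16129/900 ≈ 17.921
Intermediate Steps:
n = 17 (n = 9 + (-2 + (5 - 1*(-5))) = 9 + (-2 + (5 + 5)) = 9 + (-2 + 10) = 9 + 8 = 17)
K(l) = ⅚ + l/5 (K(l) = ((-1*⅙ + l*(⅕))/l)*l + 1 = ((-⅙ + l/5)/l)*l + 1 = (-⅙ + l/5) + 1 = ⅚ + l/5)
K(n)² = (⅚ + (⅕)*17)² = (⅚ + 17/5)² = (127/30)² = 16129/900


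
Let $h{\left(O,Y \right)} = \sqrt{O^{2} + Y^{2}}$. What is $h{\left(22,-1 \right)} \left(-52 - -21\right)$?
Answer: $- 31 \sqrt{485} \approx -682.7$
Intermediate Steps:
$h{\left(22,-1 \right)} \left(-52 - -21\right) = \sqrt{22^{2} + \left(-1\right)^{2}} \left(-52 - -21\right) = \sqrt{484 + 1} \left(-52 + 21\right) = \sqrt{485} \left(-31\right) = - 31 \sqrt{485}$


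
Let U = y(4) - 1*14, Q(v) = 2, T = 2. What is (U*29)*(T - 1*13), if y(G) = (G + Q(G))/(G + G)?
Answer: 16907/4 ≈ 4226.8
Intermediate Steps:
y(G) = (2 + G)/(2*G) (y(G) = (G + 2)/(G + G) = (2 + G)/((2*G)) = (2 + G)*(1/(2*G)) = (2 + G)/(2*G))
U = -53/4 (U = (1/2)*(2 + 4)/4 - 1*14 = (1/2)*(1/4)*6 - 14 = 3/4 - 14 = -53/4 ≈ -13.250)
(U*29)*(T - 1*13) = (-53/4*29)*(2 - 1*13) = -1537*(2 - 13)/4 = -1537/4*(-11) = 16907/4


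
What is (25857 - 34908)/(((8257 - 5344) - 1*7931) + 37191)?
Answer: -9051/32173 ≈ -0.28132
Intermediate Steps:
(25857 - 34908)/(((8257 - 5344) - 1*7931) + 37191) = -9051/((2913 - 7931) + 37191) = -9051/(-5018 + 37191) = -9051/32173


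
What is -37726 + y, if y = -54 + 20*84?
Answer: -36100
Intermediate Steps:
y = 1626 (y = -54 + 1680 = 1626)
-37726 + y = -37726 + 1626 = -36100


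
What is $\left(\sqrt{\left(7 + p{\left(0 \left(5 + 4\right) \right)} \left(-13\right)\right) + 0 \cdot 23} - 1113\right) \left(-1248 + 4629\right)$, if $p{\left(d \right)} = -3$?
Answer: $-3763053 + 3381 \sqrt{46} \approx -3.7401 \cdot 10^{6}$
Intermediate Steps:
$\left(\sqrt{\left(7 + p{\left(0 \left(5 + 4\right) \right)} \left(-13\right)\right) + 0 \cdot 23} - 1113\right) \left(-1248 + 4629\right) = \left(\sqrt{\left(7 - -39\right) + 0 \cdot 23} - 1113\right) \left(-1248 + 4629\right) = \left(\sqrt{\left(7 + 39\right) + 0} - 1113\right) 3381 = \left(\sqrt{46 + 0} - 1113\right) 3381 = \left(\sqrt{46} - 1113\right) 3381 = \left(-1113 + \sqrt{46}\right) 3381 = -3763053 + 3381 \sqrt{46}$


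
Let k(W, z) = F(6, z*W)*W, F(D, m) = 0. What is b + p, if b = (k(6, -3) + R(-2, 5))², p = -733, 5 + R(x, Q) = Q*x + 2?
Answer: -564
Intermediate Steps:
k(W, z) = 0 (k(W, z) = 0*W = 0)
R(x, Q) = -3 + Q*x (R(x, Q) = -5 + (Q*x + 2) = -5 + (2 + Q*x) = -3 + Q*x)
b = 169 (b = (0 + (-3 + 5*(-2)))² = (0 + (-3 - 10))² = (0 - 13)² = (-13)² = 169)
b + p = 169 - 733 = -564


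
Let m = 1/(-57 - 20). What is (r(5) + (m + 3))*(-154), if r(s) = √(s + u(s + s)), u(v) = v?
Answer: -460 - 154*√15 ≈ -1056.4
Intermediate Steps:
m = -1/77 (m = 1/(-77) = -1/77 ≈ -0.012987)
r(s) = √3*√s (r(s) = √(s + (s + s)) = √(s + 2*s) = √(3*s) = √3*√s)
(r(5) + (m + 3))*(-154) = (√3*√5 + (-1/77 + 3))*(-154) = (√15 + 230/77)*(-154) = (230/77 + √15)*(-154) = -460 - 154*√15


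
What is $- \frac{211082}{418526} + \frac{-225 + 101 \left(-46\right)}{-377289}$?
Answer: $- \frac{38800138276}{78952628007} \approx -0.49144$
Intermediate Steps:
$- \frac{211082}{418526} + \frac{-225 + 101 \left(-46\right)}{-377289} = \left(-211082\right) \frac{1}{418526} + \left(-225 - 4646\right) \left(- \frac{1}{377289}\right) = - \frac{105541}{209263} - - \frac{4871}{377289} = - \frac{105541}{209263} + \frac{4871}{377289} = - \frac{38800138276}{78952628007}$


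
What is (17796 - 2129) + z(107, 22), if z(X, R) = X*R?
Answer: 18021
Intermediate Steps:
z(X, R) = R*X
(17796 - 2129) + z(107, 22) = (17796 - 2129) + 22*107 = 15667 + 2354 = 18021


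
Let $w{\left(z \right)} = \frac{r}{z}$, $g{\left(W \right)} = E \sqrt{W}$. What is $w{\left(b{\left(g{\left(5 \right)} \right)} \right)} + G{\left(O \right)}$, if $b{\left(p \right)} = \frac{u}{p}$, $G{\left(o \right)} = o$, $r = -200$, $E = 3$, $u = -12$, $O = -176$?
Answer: $-176 + 50 \sqrt{5} \approx -64.197$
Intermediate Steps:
$g{\left(W \right)} = 3 \sqrt{W}$
$b{\left(p \right)} = - \frac{12}{p}$
$w{\left(z \right)} = - \frac{200}{z}$
$w{\left(b{\left(g{\left(5 \right)} \right)} \right)} + G{\left(O \right)} = - \frac{200}{\left(-12\right) \frac{1}{3 \sqrt{5}}} - 176 = - \frac{200}{\left(-12\right) \frac{\sqrt{5}}{15}} - 176 = - \frac{200}{\left(- \frac{4}{5}\right) \sqrt{5}} - 176 = - 200 \left(- \frac{\sqrt{5}}{4}\right) - 176 = 50 \sqrt{5} - 176 = -176 + 50 \sqrt{5}$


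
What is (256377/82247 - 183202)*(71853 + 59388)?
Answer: -179771040666327/7477 ≈ -2.4043e+10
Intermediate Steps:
(256377/82247 - 183202)*(71853 + 59388) = (256377*(1/82247) - 183202)*131241 = (23307/7477 - 183202)*131241 = -1369778047/7477*131241 = -179771040666327/7477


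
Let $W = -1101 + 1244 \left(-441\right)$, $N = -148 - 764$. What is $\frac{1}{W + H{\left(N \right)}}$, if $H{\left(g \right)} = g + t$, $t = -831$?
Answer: $- \frac{1}{551448} \approx -1.8134 \cdot 10^{-6}$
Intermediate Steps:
$N = -912$
$W = -549705$ ($W = -1101 - 548604 = -549705$)
$H{\left(g \right)} = -831 + g$ ($H{\left(g \right)} = g - 831 = -831 + g$)
$\frac{1}{W + H{\left(N \right)}} = \frac{1}{-549705 - 1743} = \frac{1}{-551448} = - \frac{1}{551448}$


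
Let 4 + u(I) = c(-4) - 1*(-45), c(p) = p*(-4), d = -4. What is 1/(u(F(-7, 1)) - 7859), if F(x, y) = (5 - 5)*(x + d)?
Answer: -1/7802 ≈ -0.00012817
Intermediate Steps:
F(x, y) = 0 (F(x, y) = (5 - 5)*(x - 4) = 0*(-4 + x) = 0)
c(p) = -4*p
u(I) = 57 (u(I) = -4 + (-4*(-4) - 1*(-45)) = -4 + (16 + 45) = -4 + 61 = 57)
1/(u(F(-7, 1)) - 7859) = 1/(57 - 7859) = 1/(-7802) = -1/7802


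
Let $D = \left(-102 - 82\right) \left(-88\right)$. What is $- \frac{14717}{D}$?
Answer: $- \frac{14717}{16192} \approx -0.90891$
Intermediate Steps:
$D = 16192$ ($D = \left(-184\right) \left(-88\right) = 16192$)
$- \frac{14717}{D} = - \frac{14717}{16192}$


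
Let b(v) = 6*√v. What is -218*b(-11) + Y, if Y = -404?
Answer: -404 - 1308*I*√11 ≈ -404.0 - 4338.1*I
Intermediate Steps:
-218*b(-11) + Y = -1308*√(-11) - 404 = -1308*I*√11 - 404 = -404 - 1308*I*√11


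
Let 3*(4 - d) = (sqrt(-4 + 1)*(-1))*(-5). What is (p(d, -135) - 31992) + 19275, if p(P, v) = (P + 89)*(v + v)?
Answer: -37827 + 450*I*sqrt(3) ≈ -37827.0 + 779.42*I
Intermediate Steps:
d = 4 - 5*I*sqrt(3)/3 (d = 4 - sqrt(-4 + 1)*(-1)*(-5)/3 = 4 - sqrt(-3)*(-1)*(-5)/3 = 4 - (I*sqrt(3))*(-1)*(-5)/3 = 4 - (-I*sqrt(3))*(-5)/3 = 4 - 5*I*sqrt(3)/3 ≈ 4.0 - 2.8868*I)
p(P, v) = 2*v*(89 + P) (p(P, v) = (89 + P)*(2*v) = 2*v*(89 + P))
(p(d, -135) - 31992) + 19275 = (2*(-135)*(89 + (4 - 5*I*sqrt(3)/3)) - 31992) + 19275 = (2*(-135)*(93 - 5*I*sqrt(3)/3) - 31992) + 19275 = ((-25110 + 450*I*sqrt(3)) - 31992) + 19275 = (-57102 + 450*I*sqrt(3)) + 19275 = -37827 + 450*I*sqrt(3)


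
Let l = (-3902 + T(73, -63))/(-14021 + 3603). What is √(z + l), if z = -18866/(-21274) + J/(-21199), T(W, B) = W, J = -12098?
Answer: √10071840496505117134932534/2349194022934 ≈ 1.3509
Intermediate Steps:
z = 328656593/225493763 (z = -18866/(-21274) - 12098/(-21199) = -18866*(-1/21274) - 12098*(-1/21199) = 9433/10637 + 12098/21199 = 328656593/225493763 ≈ 1.4575)
l = 3829/10418 (l = (-3902 + 73)/(-14021 + 3603) = -3829/(-10418) = -3829*(-1/10418) = 3829/10418 ≈ 0.36754)
√(z + l) = √(328656593/225493763 + 3829/10418) = √(4287360004401/2349194022934) = √10071840496505117134932534/2349194022934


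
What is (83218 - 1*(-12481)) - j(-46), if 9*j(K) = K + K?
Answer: 861383/9 ≈ 95709.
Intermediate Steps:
j(K) = 2*K/9 (j(K) = (K + K)/9 = (2*K)/9 = 2*K/9)
(83218 - 1*(-12481)) - j(-46) = (83218 - 1*(-12481)) - 2*(-46)/9 = (83218 + 12481) - 1*(-92/9) = 95699 + 92/9 = 861383/9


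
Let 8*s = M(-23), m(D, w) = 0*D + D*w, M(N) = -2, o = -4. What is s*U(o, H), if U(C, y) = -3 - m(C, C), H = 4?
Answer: 19/4 ≈ 4.7500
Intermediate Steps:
m(D, w) = D*w (m(D, w) = 0 + D*w = D*w)
s = -1/4 (s = (1/8)*(-2) = -1/4 ≈ -0.25000)
U(C, y) = -3 - C**2 (U(C, y) = -3 - C*C = -3 - C**2)
s*U(o, H) = -(-3 - 1*(-4)**2)/4 = -(-3 - 1*16)/4 = -(-3 - 16)/4 = -1/4*(-19) = 19/4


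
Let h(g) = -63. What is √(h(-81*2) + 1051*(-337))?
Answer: 5*I*√14170 ≈ 595.19*I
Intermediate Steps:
√(h(-81*2) + 1051*(-337)) = √(-63 + 1051*(-337)) = √(-63 - 354187) = √(-354250) = 5*I*√14170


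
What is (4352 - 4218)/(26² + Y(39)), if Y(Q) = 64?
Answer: 67/370 ≈ 0.18108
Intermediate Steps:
(4352 - 4218)/(26² + Y(39)) = (4352 - 4218)/(26² + 64) = 134/(676 + 64) = 134/740 = 134*(1/740) = 67/370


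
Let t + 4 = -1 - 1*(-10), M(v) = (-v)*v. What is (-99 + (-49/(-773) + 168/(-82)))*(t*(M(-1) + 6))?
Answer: -80013250/31693 ≈ -2524.6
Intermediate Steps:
M(v) = -v²
t = 5 (t = -4 + (-1 - 1*(-10)) = -4 + (-1 + 10) = -4 + 9 = 5)
(-99 + (-49/(-773) + 168/(-82)))*(t*(M(-1) + 6)) = (-99 + (-49/(-773) + 168/(-82)))*(5*(-1*(-1)² + 6)) = (-99 + (-49*(-1/773) + 168*(-1/82)))*(5*(-1*1 + 6)) = (-99 + (49/773 - 84/41))*(5*(-1 + 6)) = (-99 - 62923/31693)*(5*5) = -3200530/31693*25 = -80013250/31693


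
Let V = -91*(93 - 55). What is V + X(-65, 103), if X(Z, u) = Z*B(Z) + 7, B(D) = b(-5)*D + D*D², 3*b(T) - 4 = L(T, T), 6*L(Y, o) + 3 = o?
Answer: 160658366/9 ≈ 1.7851e+7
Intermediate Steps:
L(Y, o) = -½ + o/6
b(T) = 7/6 + T/18 (b(T) = 4/3 + (-½ + T/6)/3 = 4/3 + (-⅙ + T/18) = 7/6 + T/18)
B(D) = D³ + 8*D/9 (B(D) = (7/6 + (1/18)*(-5))*D + D*D² = (7/6 - 5/18)*D + D³ = 8*D/9 + D³ = D³ + 8*D/9)
X(Z, u) = 7 + Z²*(8/9 + Z²) (X(Z, u) = Z*(Z*(8/9 + Z²)) + 7 = Z²*(8/9 + Z²) + 7 = 7 + Z²*(8/9 + Z²))
V = -3458 (V = -91*38 = -3458)
V + X(-65, 103) = -3458 + (7 + (-65)⁴ + (8/9)*(-65)²) = -3458 + (7 + 17850625 + (8/9)*4225) = -3458 + (7 + 17850625 + 33800/9) = -3458 + 160689488/9 = 160658366/9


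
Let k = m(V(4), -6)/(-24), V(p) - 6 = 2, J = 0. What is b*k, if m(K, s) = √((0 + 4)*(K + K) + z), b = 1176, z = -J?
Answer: -392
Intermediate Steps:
z = 0 (z = -1*0 = 0)
V(p) = 8 (V(p) = 6 + 2 = 8)
m(K, s) = 2*√2*√K (m(K, s) = √((0 + 4)*(K + K) + 0) = √(4*(2*K) + 0) = √(8*K + 0) = √(8*K) = 2*√2*√K)
k = -⅓ (k = (2*√2*√8)/(-24) = (2*√2*(2*√2))*(-1/24) = 8*(-1/24) = -⅓ ≈ -0.33333)
b*k = 1176*(-⅓) = -392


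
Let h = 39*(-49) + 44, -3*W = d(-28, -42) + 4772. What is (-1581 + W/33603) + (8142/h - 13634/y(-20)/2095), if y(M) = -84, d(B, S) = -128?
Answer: -2917118028123451/1840070373330 ≈ -1585.3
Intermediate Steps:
W = -1548 (W = -(-128 + 4772)/3 = -1/3*4644 = -1548)
h = -1867 (h = -1911 + 44 = -1867)
(-1581 + W/33603) + (8142/h - 13634/y(-20)/2095) = (-1581 - 1548/33603) + (8142/(-1867) - 13634/(-84)/2095) = (-1581 - 1548*1/33603) + (8142*(-1/1867) - 13634*(-1/84)*(1/2095)) = (-1581 - 516/11201) + (-8142/1867 + (6817/42)*(1/2095)) = -17709297/11201 + (-8142/1867 + 6817/87990) = -17709297/11201 - 703687241/164277330 = -2917118028123451/1840070373330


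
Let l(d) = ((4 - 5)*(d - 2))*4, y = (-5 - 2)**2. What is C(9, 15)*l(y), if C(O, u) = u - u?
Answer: 0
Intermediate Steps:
C(O, u) = 0
y = 49 (y = (-7)**2 = 49)
l(d) = 8 - 4*d (l(d) = -(-2 + d)*4 = (2 - d)*4 = 8 - 4*d)
C(9, 15)*l(y) = 0*(8 - 4*49) = 0*(8 - 196) = 0*(-188) = 0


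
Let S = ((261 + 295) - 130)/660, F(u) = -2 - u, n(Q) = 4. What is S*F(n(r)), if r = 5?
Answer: -213/55 ≈ -3.8727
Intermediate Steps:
S = 71/110 (S = (556 - 130)*(1/660) = 426*(1/660) = 71/110 ≈ 0.64545)
S*F(n(r)) = 71*(-2 - 1*4)/110 = 71*(-2 - 4)/110 = (71/110)*(-6) = -213/55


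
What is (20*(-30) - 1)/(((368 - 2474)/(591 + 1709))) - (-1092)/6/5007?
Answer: 1153593232/1757457 ≈ 656.40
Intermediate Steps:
(20*(-30) - 1)/(((368 - 2474)/(591 + 1709))) - (-1092)/6/5007 = (-600 - 1)/((-2106/2300)) - (-1092)/6*(1/5007) = -601/((-2106*1/2300)) - 7*(-26)*(1/5007) = -601/(-1053/1150) + 182*(1/5007) = -601*(-1150/1053) + 182/5007 = 691150/1053 + 182/5007 = 1153593232/1757457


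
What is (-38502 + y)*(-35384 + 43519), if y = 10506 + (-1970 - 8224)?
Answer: -310675650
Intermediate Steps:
y = 312 (y = 10506 - 10194 = 312)
(-38502 + y)*(-35384 + 43519) = (-38502 + 312)*(-35384 + 43519) = -38190*8135 = -310675650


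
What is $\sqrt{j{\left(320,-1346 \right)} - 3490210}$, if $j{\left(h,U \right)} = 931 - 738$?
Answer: $i \sqrt{3490017} \approx 1868.2 i$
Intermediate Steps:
$j{\left(h,U \right)} = 193$
$\sqrt{j{\left(320,-1346 \right)} - 3490210} = \sqrt{193 - 3490210} = \sqrt{-3490017} = i \sqrt{3490017}$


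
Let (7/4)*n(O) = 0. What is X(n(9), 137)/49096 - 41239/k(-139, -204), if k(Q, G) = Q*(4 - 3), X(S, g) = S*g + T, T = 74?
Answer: 1012340115/3412172 ≈ 296.69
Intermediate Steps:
n(O) = 0 (n(O) = (4/7)*0 = 0)
X(S, g) = 74 + S*g (X(S, g) = S*g + 74 = 74 + S*g)
k(Q, G) = Q (k(Q, G) = Q*1 = Q)
X(n(9), 137)/49096 - 41239/k(-139, -204) = (74 + 0*137)/49096 - 41239/(-139) = (74 + 0)*(1/49096) - 41239*(-1/139) = 74*(1/49096) + 41239/139 = 37/24548 + 41239/139 = 1012340115/3412172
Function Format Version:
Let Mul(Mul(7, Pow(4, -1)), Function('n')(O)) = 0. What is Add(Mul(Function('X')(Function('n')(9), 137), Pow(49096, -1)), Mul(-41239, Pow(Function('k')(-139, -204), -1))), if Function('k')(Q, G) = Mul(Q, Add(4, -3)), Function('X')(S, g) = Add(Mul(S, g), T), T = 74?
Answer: Rational(1012340115, 3412172) ≈ 296.69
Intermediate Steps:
Function('n')(O) = 0 (Function('n')(O) = Mul(Rational(4, 7), 0) = 0)
Function('X')(S, g) = Add(74, Mul(S, g)) (Function('X')(S, g) = Add(Mul(S, g), 74) = Add(74, Mul(S, g)))
Function('k')(Q, G) = Q (Function('k')(Q, G) = Mul(Q, 1) = Q)
Add(Mul(Function('X')(Function('n')(9), 137), Pow(49096, -1)), Mul(-41239, Pow(Function('k')(-139, -204), -1))) = Add(Mul(Add(74, Mul(0, 137)), Pow(49096, -1)), Mul(-41239, Pow(-139, -1))) = Add(Mul(Add(74, 0), Rational(1, 49096)), Mul(-41239, Rational(-1, 139))) = Add(Mul(74, Rational(1, 49096)), Rational(41239, 139)) = Add(Rational(37, 24548), Rational(41239, 139)) = Rational(1012340115, 3412172)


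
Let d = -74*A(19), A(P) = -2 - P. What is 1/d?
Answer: 1/1554 ≈ 0.00064350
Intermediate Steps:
d = 1554 (d = -74*(-2 - 1*19) = -74*(-2 - 19) = -74*(-21) = 1554)
1/d = 1/1554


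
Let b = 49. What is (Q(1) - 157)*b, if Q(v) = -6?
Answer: -7987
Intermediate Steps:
(Q(1) - 157)*b = (-6 - 157)*49 = -163*49 = -7987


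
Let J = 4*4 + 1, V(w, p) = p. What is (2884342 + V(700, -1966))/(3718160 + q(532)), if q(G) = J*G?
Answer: 720594/931801 ≈ 0.77333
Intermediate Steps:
J = 17 (J = 16 + 1 = 17)
q(G) = 17*G
(2884342 + V(700, -1966))/(3718160 + q(532)) = (2884342 - 1966)/(3718160 + 17*532) = 2882376/(3718160 + 9044) = 2882376/3727204 = 2882376*(1/3727204) = 720594/931801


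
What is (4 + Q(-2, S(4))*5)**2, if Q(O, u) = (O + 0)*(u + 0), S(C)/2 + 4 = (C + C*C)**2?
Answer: 62663056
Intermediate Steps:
S(C) = -8 + 2*(C + C**2)**2 (S(C) = -8 + 2*(C + C*C)**2 = -8 + 2*(C + C**2)**2)
Q(O, u) = O*u
(4 + Q(-2, S(4))*5)**2 = (4 - 2*(-8 + 2*4**2*(1 + 4)**2)*5)**2 = (4 - 2*(-8 + 2*16*5**2)*5)**2 = (4 - 2*(-8 + 2*16*25)*5)**2 = (4 - 2*(-8 + 800)*5)**2 = (4 - 2*792*5)**2 = (4 - 1584*5)**2 = (4 - 7920)**2 = (-7916)**2 = 62663056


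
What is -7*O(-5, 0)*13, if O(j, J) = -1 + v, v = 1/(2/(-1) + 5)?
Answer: 182/3 ≈ 60.667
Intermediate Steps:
v = 1/3 (v = 1/(2*(-1) + 5) = 1/(-2 + 5) = 1/3 ≈ 0.33333)
O(j, J) = -2/3 (O(j, J) = -1 + 1/3 = -2/3)
-7*O(-5, 0)*13 = -7*(-2/3)*13 = (14/3)*13 = 182/3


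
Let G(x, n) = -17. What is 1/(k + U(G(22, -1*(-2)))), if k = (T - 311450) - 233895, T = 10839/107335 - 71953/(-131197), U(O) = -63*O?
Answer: -14082029995/7664473648379092 ≈ -1.8373e-6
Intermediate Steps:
T = 9145119538/14082029995 (T = 10839*(1/107335) - 71953*(-1/131197) = 10839/107335 + 71953/131197 = 9145119538/14082029995 ≈ 0.64942)
k = -7679555502503737/14082029995 (k = (9145119538/14082029995 - 311450) - 233895 = -4385839096823212/14082029995 - 233895 = -7679555502503737/14082029995 ≈ -5.4534e+5)
1/(k + U(G(22, -1*(-2)))) = 1/(-7679555502503737/14082029995 - 63*(-17)) = 1/(-7679555502503737/14082029995 + 1071) = 1/(-7664473648379092/14082029995) = -14082029995/7664473648379092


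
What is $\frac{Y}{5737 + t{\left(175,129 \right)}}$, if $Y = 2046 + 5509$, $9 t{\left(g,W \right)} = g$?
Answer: $\frac{67995}{51808} \approx 1.3124$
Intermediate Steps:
$t{\left(g,W \right)} = \frac{g}{9}$
$Y = 7555$
$\frac{Y}{5737 + t{\left(175,129 \right)}} = \frac{7555}{5737 + \frac{1}{9} \cdot 175} = \frac{7555}{5737 + \frac{175}{9}} = \frac{7555}{\frac{51808}{9}} = 7555 \cdot \frac{9}{51808} = \frac{67995}{51808}$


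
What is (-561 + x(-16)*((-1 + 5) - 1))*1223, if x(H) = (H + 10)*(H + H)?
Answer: 18345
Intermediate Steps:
x(H) = 2*H*(10 + H) (x(H) = (10 + H)*(2*H) = 2*H*(10 + H))
(-561 + x(-16)*((-1 + 5) - 1))*1223 = (-561 + (2*(-16)*(10 - 16))*((-1 + 5) - 1))*1223 = (-561 + (2*(-16)*(-6))*(4 - 1))*1223 = (-561 + 192*3)*1223 = (-561 + 576)*1223 = 15*1223 = 18345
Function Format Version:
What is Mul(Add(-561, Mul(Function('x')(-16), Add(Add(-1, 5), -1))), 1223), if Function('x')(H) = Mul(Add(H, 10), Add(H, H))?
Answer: 18345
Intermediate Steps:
Function('x')(H) = Mul(2, H, Add(10, H)) (Function('x')(H) = Mul(Add(10, H), Mul(2, H)) = Mul(2, H, Add(10, H)))
Mul(Add(-561, Mul(Function('x')(-16), Add(Add(-1, 5), -1))), 1223) = Mul(Add(-561, Mul(Mul(2, -16, Add(10, -16)), Add(Add(-1, 5), -1))), 1223) = Mul(Add(-561, Mul(Mul(2, -16, -6), Add(4, -1))), 1223) = Mul(Add(-561, Mul(192, 3)), 1223) = Mul(Add(-561, 576), 1223) = Mul(15, 1223) = 18345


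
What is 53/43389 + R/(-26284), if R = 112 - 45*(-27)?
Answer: -56184151/1140436476 ≈ -0.049266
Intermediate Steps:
R = 1327 (R = 112 + 1215 = 1327)
53/43389 + R/(-26284) = 53/43389 + 1327/(-26284) = 53*(1/43389) + 1327*(-1/26284) = 53/43389 - 1327/26284 = -56184151/1140436476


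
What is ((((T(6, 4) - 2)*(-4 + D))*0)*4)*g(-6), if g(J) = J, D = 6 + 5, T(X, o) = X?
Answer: 0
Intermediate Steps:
D = 11
((((T(6, 4) - 2)*(-4 + D))*0)*4)*g(-6) = ((((6 - 2)*(-4 + 11))*0)*4)*(-6) = (((4*7)*0)*4)*(-6) = ((28*0)*4)*(-6) = (0*4)*(-6) = 0*(-6) = 0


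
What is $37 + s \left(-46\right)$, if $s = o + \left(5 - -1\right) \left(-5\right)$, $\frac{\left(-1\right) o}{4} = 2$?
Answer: $1785$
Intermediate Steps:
$o = -8$ ($o = \left(-4\right) 2 = -8$)
$s = -38$ ($s = -8 + \left(5 - -1\right) \left(-5\right) = -8 + \left(5 + 1\right) \left(-5\right) = -8 + 6 \left(-5\right) = -8 - 30 = -38$)
$37 + s \left(-46\right) = 37 - -1748 = 37 + 1748 = 1785$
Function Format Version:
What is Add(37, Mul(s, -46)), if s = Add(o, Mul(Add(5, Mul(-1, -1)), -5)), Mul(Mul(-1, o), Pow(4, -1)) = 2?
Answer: 1785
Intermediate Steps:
o = -8 (o = Mul(-4, 2) = -8)
s = -38 (s = Add(-8, Mul(Add(5, Mul(-1, -1)), -5)) = Add(-8, Mul(Add(5, 1), -5)) = Add(-8, Mul(6, -5)) = Add(-8, -30) = -38)
Add(37, Mul(s, -46)) = Add(37, Mul(-38, -46)) = Add(37, 1748) = 1785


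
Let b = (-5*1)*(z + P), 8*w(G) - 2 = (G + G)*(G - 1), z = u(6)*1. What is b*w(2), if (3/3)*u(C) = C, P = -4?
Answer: -15/2 ≈ -7.5000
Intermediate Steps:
u(C) = C
z = 6 (z = 6*1 = 6)
w(G) = ¼ + G*(-1 + G)/4 (w(G) = ¼ + ((G + G)*(G - 1))/8 = ¼ + ((2*G)*(-1 + G))/8 = ¼ + (2*G*(-1 + G))/8 = ¼ + G*(-1 + G)/4)
b = -10 (b = (-5*1)*(6 - 4) = -5*2 = -10)
b*w(2) = -10*(¼ - ¼*2 + (¼)*2²) = -10*(¼ - ½ + (¼)*4) = -10*(¼ - ½ + 1) = -10*¾ = -15/2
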